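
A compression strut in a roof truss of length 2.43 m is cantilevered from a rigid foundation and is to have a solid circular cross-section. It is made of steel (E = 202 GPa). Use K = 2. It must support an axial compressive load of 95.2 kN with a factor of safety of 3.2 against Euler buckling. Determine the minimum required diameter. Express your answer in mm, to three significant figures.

Required P_cr = n·P = 3.2 × 95.2 = 304.6 kN
L_e = K·L = 2 × 2.43 = 4.860 m
Required I = P_cr·L_e²/(π²E) = 3.046×10^5 × 4.860² / (π² × 2.02×10^11) = 3.609×10^-6 m⁴
I_req = 3.609×10^6 mm⁴
Solid circle: I = πd⁴/64  ⇒  d = (64I/π)^(1/4) = (64×3.609×10^6/π)^(1/4) = 92.6 mm

d ≈ 92.6 mm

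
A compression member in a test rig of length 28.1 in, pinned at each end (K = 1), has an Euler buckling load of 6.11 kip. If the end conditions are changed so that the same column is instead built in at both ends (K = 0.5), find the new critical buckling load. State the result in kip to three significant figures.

P_cr ≈ 24.4 kip

P_cr ∝ 1/K², so P_cr,new = P_cr,old × (K_old/K_new)² = 6.11 × (1/0.5)²
= 6.11 × 4.000 = 24.4 kip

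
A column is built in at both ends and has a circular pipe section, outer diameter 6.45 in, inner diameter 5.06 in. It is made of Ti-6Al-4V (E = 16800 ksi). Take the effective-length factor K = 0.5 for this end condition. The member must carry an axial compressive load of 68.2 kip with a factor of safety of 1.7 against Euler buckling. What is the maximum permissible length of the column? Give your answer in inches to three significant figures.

d_o = 6.45 in, d_i = 5.06 in
I = π(d_o⁴ − d_i⁴)/64 = π(6.45⁴ − 5.060⁴)/64 = 52.78 in⁴
Required critical load P_cr = n·P = 1.7 × 68.2 = 115.9 kip = 1.159×10^5 lb
From P_cr = π²EI/(K·L)²:  L = (1/K)·√(π²EI/P_cr) = (1/0.5)·√(π²×1.68×10^7×52.78/1.159×10^5)
L = 549 in

L_max ≈ 549 in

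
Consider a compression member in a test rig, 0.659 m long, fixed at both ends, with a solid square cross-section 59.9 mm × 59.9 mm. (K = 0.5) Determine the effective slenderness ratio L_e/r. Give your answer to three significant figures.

λ ≈ 19.1

I = a⁴/12 = 59.9⁴/12 = 1.073×10^6 mm⁴
A = 3.588×10^3 mm²;  r_min = √(I/A) = √(1.073×10^6/3.588×10^3) = 17.29 mm
L_e = K·L = 0.5 × 0.659 m = 0.3295 m = 329.50 mm
λ = L_e / r_min = 329.50 / 17.29 = 19.1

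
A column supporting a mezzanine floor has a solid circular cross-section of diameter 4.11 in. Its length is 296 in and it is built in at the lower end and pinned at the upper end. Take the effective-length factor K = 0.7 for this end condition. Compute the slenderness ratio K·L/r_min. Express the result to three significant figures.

For a solid circle r = d/4 = 4.11/4 = 1.028 in
L_e = K·L = 0.7 × 296 = 207.2 in
λ = L_e / r_min = 207.20 / 1.028 = 202

λ ≈ 202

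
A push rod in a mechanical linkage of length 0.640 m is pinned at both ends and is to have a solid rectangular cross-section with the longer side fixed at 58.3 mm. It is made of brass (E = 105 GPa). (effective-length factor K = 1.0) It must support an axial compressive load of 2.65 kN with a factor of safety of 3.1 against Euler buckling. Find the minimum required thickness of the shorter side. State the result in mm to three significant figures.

b ≈ 8.74 mm

Required P_cr = n·P = 3.1 × 2.65 = 8.215 kN
L_e = K·L = 1 × 0.640 = 0.6400 m
Required I = P_cr·L_e²/(π²E) = 8.215×10^3 × 0.6400² / (π² × 1.05×10^11) = 3.247×10^-9 m⁴
I_req = 3.247×10^3 mm⁴
Rectangle, weak axis: I_min = h·b³/12 with h = 58.3 mm fixed  ⇒  b = (12I/h)^(1/3) = 8.74 mm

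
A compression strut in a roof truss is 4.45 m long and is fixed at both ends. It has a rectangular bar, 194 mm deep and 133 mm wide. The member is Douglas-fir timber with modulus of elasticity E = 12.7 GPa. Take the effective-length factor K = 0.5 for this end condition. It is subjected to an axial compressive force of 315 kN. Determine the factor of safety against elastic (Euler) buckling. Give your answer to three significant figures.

Buckling occurs about the weak axis: I_min = h·b³/12 with b = 133 mm (the shorter side).
I_min = 194×133³/12 = 3.803×10^7 mm⁴
I = 3.803×10^7 mm⁴ = 3.803×10^-5 m⁴
Effective length L_e = K·L = 0.5 × 4.45 = 2.225 m
P_cr = π²EI / L_e² = π² × 12.7×10⁹ × 3.803×10^-5 / 2.225² = 9.630×10^5 N
Factor of safety n = P_cr / P = 962.98 / 315 = 3.06

n ≈ 3.06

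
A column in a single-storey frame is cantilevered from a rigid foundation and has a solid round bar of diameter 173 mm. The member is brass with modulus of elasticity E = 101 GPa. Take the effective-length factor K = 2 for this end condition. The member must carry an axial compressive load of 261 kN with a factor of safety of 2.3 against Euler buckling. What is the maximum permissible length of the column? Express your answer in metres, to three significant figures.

L_max ≈ 4.27 m

I = πd⁴/64 = π×173⁴/64 = 4.397×10^7 mm⁴
I = 4.397×10^-5 m⁴
Required critical load P_cr = n·P = 2.3 × 261 = 600.3 kN = 6.003×10^5 N
From P_cr = π²EI/(K·L)²:  L = (1/K)·√(π²EI/P_cr) = (1/2)·√(π²×1.01×10^11×4.397×10^-5/6.003×10^5)
L = 4.27 m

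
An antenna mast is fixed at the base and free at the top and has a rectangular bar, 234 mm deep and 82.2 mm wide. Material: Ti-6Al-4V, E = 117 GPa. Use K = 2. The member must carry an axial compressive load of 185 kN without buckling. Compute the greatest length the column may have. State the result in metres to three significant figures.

Buckling occurs about the weak axis: I_min = h·b³/12 with b = 82.2 mm (the shorter side).
I_min = 234×82.2³/12 = 1.083×10^7 mm⁴
I = 1.083×10^-5 m⁴
At the buckling limit P_cr = P = 1.850×10^5 N
From P_cr = π²EI/(K·L)²:  L = (1/K)·√(π²EI/P_cr) = (1/2)·√(π²×1.17×10^11×1.083×10^-5/1.850×10^5)
L = 4.11 m

L_max ≈ 4.11 m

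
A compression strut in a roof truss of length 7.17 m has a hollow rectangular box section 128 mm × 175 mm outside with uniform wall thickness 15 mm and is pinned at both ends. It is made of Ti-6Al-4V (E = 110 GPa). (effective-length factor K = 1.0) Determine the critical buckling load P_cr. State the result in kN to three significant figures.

Inner dimensions: h_i = 175 − 2×15 = 145.0 mm, b_i = 128 − 2×15 = 98.00 mm
Weak-axis I_min = (h_o·b_o³ − h_i·b_i³)/12 with b_o = 128, b_i = 98.00 mm (shorter outer/inner sides).
I_min = (175×128³ − 145.0×98.00³)/12 = 1.921×10^7 mm⁴
I = 1.921×10^7 mm⁴ = 1.921×10^-5 m⁴
Effective length L_e = K·L = 1 × 7.17 = 7.170 m
P_cr = π²EI / L_e² = π² × 110×10⁹ × 1.921×10^-5 / 7.170² = 4.057×10^5 N

P_cr ≈ 406 kN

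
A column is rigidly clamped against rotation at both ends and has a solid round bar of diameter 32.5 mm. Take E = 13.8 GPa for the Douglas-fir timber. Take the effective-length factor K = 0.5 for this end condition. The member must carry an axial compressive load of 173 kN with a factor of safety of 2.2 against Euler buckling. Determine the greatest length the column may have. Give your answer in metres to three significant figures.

L_max ≈ 0.280 m

I = πd⁴/64 = π×32.5⁴/64 = 5.477×10^4 mm⁴
I = 5.477×10^-8 m⁴
Required critical load P_cr = n·P = 2.2 × 173 = 380.6 kN = 3.806×10^5 N
From P_cr = π²EI/(K·L)²:  L = (1/K)·√(π²EI/P_cr) = (1/0.5)·√(π²×1.38×10^10×5.477×10^-8/3.806×10^5)
L = 0.280 m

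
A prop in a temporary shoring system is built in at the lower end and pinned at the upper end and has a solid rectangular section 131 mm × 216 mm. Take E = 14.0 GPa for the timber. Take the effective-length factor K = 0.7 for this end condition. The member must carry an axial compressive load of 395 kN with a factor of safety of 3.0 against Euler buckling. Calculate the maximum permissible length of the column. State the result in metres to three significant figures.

L_max ≈ 3.10 m

Buckling occurs about the weak axis: I_min = h·b³/12 with b = 131 mm (the shorter side).
I_min = 216×131³/12 = 4.047×10^7 mm⁴
I = 4.047×10^-5 m⁴
Required critical load P_cr = n·P = 3.0 × 395 = 1185 kN = 1.185×10^6 N
From P_cr = π²EI/(K·L)²:  L = (1/K)·√(π²EI/P_cr) = (1/0.7)·√(π²×1.40×10^10×4.047×10^-5/1.185×10^6)
L = 3.10 m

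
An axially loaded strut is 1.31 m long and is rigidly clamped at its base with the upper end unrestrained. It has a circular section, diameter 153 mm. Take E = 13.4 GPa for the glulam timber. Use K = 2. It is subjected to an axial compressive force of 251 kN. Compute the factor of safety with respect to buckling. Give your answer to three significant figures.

n ≈ 2.06

I = πd⁴/64 = π×153⁴/64 = 2.690×10^7 mm⁴
I = 2.690×10^7 mm⁴ = 2.690×10^-5 m⁴
Effective length L_e = K·L = 2 × 1.31 = 2.620 m
P_cr = π²EI / L_e² = π² × 13.4×10⁹ × 2.690×10^-5 / 2.620² = 5.182×10^5 N
Factor of safety n = P_cr / P = 518.25 / 251 = 2.06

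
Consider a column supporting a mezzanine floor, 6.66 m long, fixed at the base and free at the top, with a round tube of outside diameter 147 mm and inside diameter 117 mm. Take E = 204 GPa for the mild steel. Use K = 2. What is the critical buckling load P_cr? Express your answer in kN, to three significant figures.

P_cr ≈ 156 kN

d_o = 147 mm, d_i = 117 mm
I = π(d_o⁴ − d_i⁴)/64 = π(147⁴ − 117.0⁴)/64 = 1.372×10^7 mm⁴
I = 1.372×10^7 mm⁴ = 1.372×10^-5 m⁴
Effective length L_e = K·L = 2 × 6.66 = 13.32 m
P_cr = π²EI / L_e² = π² × 204×10⁹ × 1.372×10^-5 / 13.32² = 1.557×10^5 N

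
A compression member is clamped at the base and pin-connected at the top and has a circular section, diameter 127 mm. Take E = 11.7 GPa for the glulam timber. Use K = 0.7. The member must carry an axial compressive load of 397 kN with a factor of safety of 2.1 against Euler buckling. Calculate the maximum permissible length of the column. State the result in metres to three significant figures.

L_max ≈ 1.90 m

I = πd⁴/64 = π×127⁴/64 = 1.277×10^7 mm⁴
I = 1.277×10^-5 m⁴
Required critical load P_cr = n·P = 2.1 × 397 = 833.7 kN = 8.337×10^5 N
From P_cr = π²EI/(K·L)²:  L = (1/K)·√(π²EI/P_cr) = (1/0.7)·√(π²×1.17×10^10×1.277×10^-5/8.337×10^5)
L = 1.90 m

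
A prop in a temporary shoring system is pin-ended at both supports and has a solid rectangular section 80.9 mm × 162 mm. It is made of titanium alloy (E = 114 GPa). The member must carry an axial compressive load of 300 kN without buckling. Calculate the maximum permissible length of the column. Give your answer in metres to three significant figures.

Buckling occurs about the weak axis: I_min = h·b³/12 with b = 80.9 mm (the shorter side).
I_min = 162×80.9³/12 = 7.148×10^6 mm⁴
I = 7.148×10^-6 m⁴
At the buckling limit P_cr = P = 3.000×10^5 N
From P_cr = π²EI/(K·L)²:  L = (1/K)·√(π²EI/P_cr) = (1/1)·√(π²×1.14×10^11×7.148×10^-6/3.000×10^5)
L = 5.18 m

L_max ≈ 5.18 m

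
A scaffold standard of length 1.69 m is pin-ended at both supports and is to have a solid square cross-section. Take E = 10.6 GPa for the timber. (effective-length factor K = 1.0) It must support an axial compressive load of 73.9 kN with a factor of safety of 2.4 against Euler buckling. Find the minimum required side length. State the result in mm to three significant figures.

a ≈ 87.3 mm

Required P_cr = n·P = 2.4 × 73.9 = 177.4 kN
L_e = K·L = 1 × 1.69 = 1.690 m
Required I = P_cr·L_e²/(π²E) = 1.774×10^5 × 1.690² / (π² × 1.06×10^10) = 4.842×10^-6 m⁴
I_req = 4.842×10^6 mm⁴
Solid square: I = a⁴/12  ⇒  a = (12I)^(1/4) = (12×4.842×10^6)^(1/4) = 87.3 mm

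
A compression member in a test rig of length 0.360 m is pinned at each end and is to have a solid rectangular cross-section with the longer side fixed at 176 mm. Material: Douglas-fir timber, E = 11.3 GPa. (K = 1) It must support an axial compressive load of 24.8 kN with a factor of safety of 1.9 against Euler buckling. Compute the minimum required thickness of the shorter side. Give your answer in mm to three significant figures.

Required P_cr = n·P = 1.9 × 24.8 = 47.12 kN
L_e = K·L = 1 × 0.360 = 0.3600 m
Required I = P_cr·L_e²/(π²E) = 4.712×10^4 × 0.3600² / (π² × 1.13×10^10) = 5.476×10^-8 m⁴
I_req = 5.476×10^4 mm⁴
Rectangle, weak axis: I_min = h·b³/12 with h = 176 mm fixed  ⇒  b = (12I/h)^(1/3) = 15.5 mm

b ≈ 15.5 mm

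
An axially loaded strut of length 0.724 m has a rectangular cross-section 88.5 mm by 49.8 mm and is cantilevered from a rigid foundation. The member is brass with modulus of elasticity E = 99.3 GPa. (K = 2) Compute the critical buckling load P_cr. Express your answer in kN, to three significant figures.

Buckling occurs about the weak axis: I_min = h·b³/12 with b = 49.8 mm (the shorter side).
I_min = 88.5×49.8³/12 = 9.109×10^5 mm⁴
I = 9.109×10^5 mm⁴ = 9.109×10^-7 m⁴
Effective length L_e = K·L = 2 × 0.724 = 1.448 m
P_cr = π²EI / L_e² = π² × 99.3×10⁹ × 9.109×10^-7 / 1.448² = 4.258×10^5 N

P_cr ≈ 426 kN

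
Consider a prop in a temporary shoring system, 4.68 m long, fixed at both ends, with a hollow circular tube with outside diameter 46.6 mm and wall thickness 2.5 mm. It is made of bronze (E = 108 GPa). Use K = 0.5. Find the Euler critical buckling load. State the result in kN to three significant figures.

P_cr ≈ 16.4 kN

Inner diameter d_i = 46.6 − 2×2.5 = 41.60 mm
I = π(d_o⁴ − d_i⁴)/64 = π(46.6⁴ − 41.60⁴)/64 = 8.447×10^4 mm⁴
I = 8.447×10^4 mm⁴ = 8.447×10^-8 m⁴
Effective length L_e = K·L = 0.5 × 4.68 = 2.340 m
P_cr = π²EI / L_e² = π² × 108×10⁹ × 8.447×10^-8 / 2.340² = 1.644×10^4 N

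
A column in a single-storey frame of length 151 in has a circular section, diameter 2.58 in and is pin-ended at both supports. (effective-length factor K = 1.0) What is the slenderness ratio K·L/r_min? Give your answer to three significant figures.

λ ≈ 234

For a solid circle r = d/4 = 2.58/4 = 0.6450 in
L_e = K·L = 1 × 151 = 151.0 in
λ = L_e / r_min = 151.00 / 0.6450 = 234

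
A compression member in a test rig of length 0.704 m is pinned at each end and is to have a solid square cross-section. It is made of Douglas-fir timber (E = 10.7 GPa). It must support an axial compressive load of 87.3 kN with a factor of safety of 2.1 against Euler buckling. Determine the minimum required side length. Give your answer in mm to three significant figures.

a ≈ 56.7 mm

Required P_cr = n·P = 2.1 × 87.3 = 183.3 kN
L_e = K·L = 1 × 0.704 = 0.7040 m
Required I = P_cr·L_e²/(π²E) = 1.833×10^5 × 0.7040² / (π² × 1.07×10^10) = 8.604×10^-7 m⁴
I_req = 8.604×10^5 mm⁴
Solid square: I = a⁴/12  ⇒  a = (12I)^(1/4) = (12×8.604×10^5)^(1/4) = 56.7 mm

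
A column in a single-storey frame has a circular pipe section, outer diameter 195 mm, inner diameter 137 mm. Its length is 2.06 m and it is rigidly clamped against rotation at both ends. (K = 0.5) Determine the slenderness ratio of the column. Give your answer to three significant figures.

d_o = 195 mm, d_i = 137 mm
I = π(d_o⁴ − d_i⁴)/64 = π(195⁴ − 137.0⁴)/64 = 5.368×10^7 mm⁴
A = 1.512×10^4 mm²;  r_min = √(I/A) = √(5.368×10^7/1.512×10^4) = 59.58 mm
L_e = K·L = 0.5 × 2.06 m = 1.030 m = 1030.0 mm
λ = L_e / r_min = 1030.0 / 59.58 = 17.3

λ ≈ 17.3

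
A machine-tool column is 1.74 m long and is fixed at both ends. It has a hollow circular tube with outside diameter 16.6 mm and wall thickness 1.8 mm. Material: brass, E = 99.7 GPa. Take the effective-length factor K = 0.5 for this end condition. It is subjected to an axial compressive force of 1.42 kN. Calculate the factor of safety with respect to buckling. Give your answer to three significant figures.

n ≈ 2.13

Inner diameter d_i = 16.6 − 2×1.8 = 13.00 mm
I = π(d_o⁴ − d_i⁴)/64 = π(16.6⁴ − 13.00⁴)/64 = 2.325×10^3 mm⁴
I = 2.325×10^3 mm⁴ = 2.325×10^-9 m⁴
Effective length L_e = K·L = 0.5 × 1.74 = 0.8700 m
P_cr = π²EI / L_e² = π² × 99.7×10⁹ × 2.325×10^-9 / 0.8700² = 3.023×10^3 N
Factor of safety n = P_cr / P = 3.0231 / 1.42 = 2.13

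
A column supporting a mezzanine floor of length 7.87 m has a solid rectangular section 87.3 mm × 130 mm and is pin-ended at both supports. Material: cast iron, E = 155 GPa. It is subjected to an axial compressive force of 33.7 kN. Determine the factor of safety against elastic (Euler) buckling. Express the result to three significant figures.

n ≈ 5.28

Buckling occurs about the weak axis: I_min = h·b³/12 with b = 87.3 mm (the shorter side).
I_min = 130×87.3³/12 = 7.208×10^6 mm⁴
I = 7.208×10^6 mm⁴ = 7.208×10^-6 m⁴
Effective length L_e = K·L = 1 × 7.87 = 7.870 m
P_cr = π²EI / L_e² = π² × 155×10⁹ × 7.208×10^-6 / 7.870² = 1.780×10^5 N
Factor of safety n = P_cr / P = 178.03 / 33.7 = 5.28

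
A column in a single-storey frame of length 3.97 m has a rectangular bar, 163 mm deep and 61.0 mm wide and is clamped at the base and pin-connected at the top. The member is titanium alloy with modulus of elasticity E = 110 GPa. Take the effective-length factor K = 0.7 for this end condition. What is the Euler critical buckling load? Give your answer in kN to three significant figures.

Buckling occurs about the weak axis: I_min = h·b³/12 with b = 61.0 mm (the shorter side).
I_min = 163×61.0³/12 = 3.083×10^6 mm⁴
I = 3.083×10^6 mm⁴ = 3.083×10^-6 m⁴
Effective length L_e = K·L = 0.7 × 3.97 = 2.779 m
P_cr = π²EI / L_e² = π² × 110×10⁹ × 3.083×10^-6 / 2.779² = 4.334×10^5 N

P_cr ≈ 433 kN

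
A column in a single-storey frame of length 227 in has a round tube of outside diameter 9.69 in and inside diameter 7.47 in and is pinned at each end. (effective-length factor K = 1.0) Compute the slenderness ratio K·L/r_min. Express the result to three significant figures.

d_o = 9.69 in, d_i = 7.47 in
I = π(d_o⁴ − d_i⁴)/64 = π(9.69⁴ − 7.470⁴)/64 = 279.9 in⁴
A = 29.92 in²;  r_min = √(I/A) = √(279.9/29.92) = 3.059 in
L_e = K·L = 1 × 227 = 227.0 in
λ = L_e / r_min = 227.00 / 3.059 = 74.2

λ ≈ 74.2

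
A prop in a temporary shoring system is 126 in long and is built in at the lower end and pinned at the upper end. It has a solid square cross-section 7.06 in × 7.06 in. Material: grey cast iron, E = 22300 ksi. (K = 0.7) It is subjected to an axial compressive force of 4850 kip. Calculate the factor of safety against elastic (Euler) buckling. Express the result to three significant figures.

I = a⁴/12 = 7.06⁴/12 = 207.0 in⁴
Effective length L_e = K·L = 0.7 × 126 = 88.20 in
P_cr = π²EI / L_e² = π² × 22300×10³ × 207.0 / 88.20² = 5.857×10^6 lb
Factor of safety n = P_cr / P = 5857.4 / 4850 = 1.21

n ≈ 1.21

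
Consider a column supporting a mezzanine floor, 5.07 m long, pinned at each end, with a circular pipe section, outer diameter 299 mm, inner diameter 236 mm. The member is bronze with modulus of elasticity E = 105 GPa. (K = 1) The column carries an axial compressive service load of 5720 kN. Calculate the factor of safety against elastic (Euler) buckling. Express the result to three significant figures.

n ≈ 1.69

d_o = 299 mm, d_i = 236 mm
I = π(d_o⁴ − d_i⁴)/64 = π(299⁴ − 236.0⁴)/64 = 2.401×10^8 mm⁴
I = 2.401×10^8 mm⁴ = 2.401×10^-4 m⁴
Effective length L_e = K·L = 1 × 5.07 = 5.070 m
P_cr = π²EI / L_e² = π² × 105×10⁹ × 2.401×10^-4 / 5.070² = 9.678×10^6 N
Factor of safety n = P_cr / P = 9678.2 / 5720 = 1.69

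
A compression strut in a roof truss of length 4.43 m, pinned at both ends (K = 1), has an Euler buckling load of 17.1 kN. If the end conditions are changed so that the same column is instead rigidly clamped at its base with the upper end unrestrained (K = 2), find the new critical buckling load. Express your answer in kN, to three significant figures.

P_cr ∝ 1/K², so P_cr,new = P_cr,old × (K_old/K_new)² = 17.1 × (1/2)²
= 17.1 × 0.2500 = 4.28 kN

P_cr ≈ 4.28 kN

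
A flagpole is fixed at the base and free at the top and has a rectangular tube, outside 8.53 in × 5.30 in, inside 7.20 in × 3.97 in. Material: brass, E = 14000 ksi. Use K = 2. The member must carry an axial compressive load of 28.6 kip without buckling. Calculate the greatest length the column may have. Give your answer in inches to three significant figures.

L_max ≈ 287 in

Weak-axis I_min = (h_o·b_o³ − h_i·b_i³)/12 with b_o = 5.30, b_i = 3.970 in (shorter outer/inner sides).
I_min = (8.53×5.30³ − 7.200×3.970³)/12 = 68.28 in⁴
At the buckling limit P_cr = P = 2.860×10^4 lb
From P_cr = π²EI/(K·L)²:  L = (1/K)·√(π²EI/P_cr) = (1/2)·√(π²×1.40×10^7×68.28/2.860×10^4)
L = 287 in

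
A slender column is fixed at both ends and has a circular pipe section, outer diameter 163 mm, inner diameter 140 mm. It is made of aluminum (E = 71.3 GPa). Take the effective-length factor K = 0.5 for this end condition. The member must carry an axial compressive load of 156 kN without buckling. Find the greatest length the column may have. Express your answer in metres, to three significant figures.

d_o = 163 mm, d_i = 140 mm
I = π(d_o⁴ − d_i⁴)/64 = π(163⁴ − 140.0⁴)/64 = 1.579×10^7 mm⁴
I = 1.579×10^-5 m⁴
At the buckling limit P_cr = P = 1.560×10^5 N
From P_cr = π²EI/(K·L)²:  L = (1/K)·√(π²EI/P_cr) = (1/0.5)·√(π²×7.13×10^10×1.579×10^-5/1.560×10^5)
L = 16.9 m

L_max ≈ 16.9 m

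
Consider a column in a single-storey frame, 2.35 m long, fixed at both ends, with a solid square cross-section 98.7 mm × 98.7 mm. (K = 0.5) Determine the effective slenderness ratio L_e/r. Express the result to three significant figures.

λ ≈ 41.2

I = a⁴/12 = 98.7⁴/12 = 7.908×10^6 mm⁴
A = 9.742×10^3 mm²;  r_min = √(I/A) = √(7.908×10^6/9.742×10^3) = 28.49 mm
L_e = K·L = 0.5 × 2.35 m = 1.175 m = 1175.0 mm
λ = L_e / r_min = 1175.0 / 28.49 = 41.2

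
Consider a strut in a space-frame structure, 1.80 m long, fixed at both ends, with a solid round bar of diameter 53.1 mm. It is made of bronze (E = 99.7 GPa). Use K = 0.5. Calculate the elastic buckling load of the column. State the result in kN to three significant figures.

I = πd⁴/64 = π×53.1⁴/64 = 3.903×10^5 mm⁴
I = 3.903×10^5 mm⁴ = 3.903×10^-7 m⁴
Effective length L_e = K·L = 0.5 × 1.80 = 0.9000 m
P_cr = π²EI / L_e² = π² × 99.7×10⁹ × 3.903×10^-7 / 0.9000² = 4.741×10^5 N

P_cr ≈ 474 kN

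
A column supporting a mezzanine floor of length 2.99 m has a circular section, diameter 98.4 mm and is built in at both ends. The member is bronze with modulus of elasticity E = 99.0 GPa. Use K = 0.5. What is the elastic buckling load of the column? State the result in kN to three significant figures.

I = πd⁴/64 = π×98.4⁴/64 = 4.602×10^6 mm⁴
I = 4.602×10^6 mm⁴ = 4.602×10^-6 m⁴
Effective length L_e = K·L = 0.5 × 2.99 = 1.495 m
P_cr = π²EI / L_e² = π² × 99.0×10⁹ × 4.602×10^-6 / 1.495² = 2.012×10^6 N

P_cr ≈ 2010 kN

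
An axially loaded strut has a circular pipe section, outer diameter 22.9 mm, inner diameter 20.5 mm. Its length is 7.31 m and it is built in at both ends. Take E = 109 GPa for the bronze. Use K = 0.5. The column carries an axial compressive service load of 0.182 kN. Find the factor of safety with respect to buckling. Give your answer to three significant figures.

n ≈ 2.14

d_o = 22.9 mm, d_i = 20.5 mm
I = π(d_o⁴ − d_i⁴)/64 = π(22.9⁴ − 20.50⁴)/64 = 4.830×10^3 mm⁴
I = 4.830×10^3 mm⁴ = 4.830×10^-9 m⁴
Effective length L_e = K·L = 0.5 × 7.31 = 3.655 m
P_cr = π²EI / L_e² = π² × 109×10⁹ × 4.830×10^-9 / 3.655² = 389.0 N
Factor of safety n = P_cr / P = 0.38895 / 0.182 = 2.14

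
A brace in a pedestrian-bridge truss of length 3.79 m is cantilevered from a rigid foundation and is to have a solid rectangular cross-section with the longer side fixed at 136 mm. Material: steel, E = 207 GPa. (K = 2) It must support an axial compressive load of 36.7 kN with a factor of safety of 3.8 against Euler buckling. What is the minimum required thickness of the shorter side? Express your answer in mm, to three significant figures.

Required P_cr = n·P = 3.8 × 36.7 = 139.5 kN
L_e = K·L = 2 × 3.79 = 7.580 m
Required I = P_cr·L_e²/(π²E) = 1.395×10^5 × 7.580² / (π² × 2.07×10^11) = 3.922×10^-6 m⁴
I_req = 3.922×10^6 mm⁴
Rectangle, weak axis: I_min = h·b³/12 with h = 136 mm fixed  ⇒  b = (12I/h)^(1/3) = 70.2 mm

b ≈ 70.2 mm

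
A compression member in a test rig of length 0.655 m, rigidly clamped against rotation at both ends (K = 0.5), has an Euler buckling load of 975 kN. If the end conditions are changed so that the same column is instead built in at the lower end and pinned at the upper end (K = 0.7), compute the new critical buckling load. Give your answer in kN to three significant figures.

P_cr ≈ 497 kN

P_cr ∝ 1/K², so P_cr,new = P_cr,old × (K_old/K_new)² = 975 × (0.5/0.7)²
= 975 × 0.5102 = 497 kN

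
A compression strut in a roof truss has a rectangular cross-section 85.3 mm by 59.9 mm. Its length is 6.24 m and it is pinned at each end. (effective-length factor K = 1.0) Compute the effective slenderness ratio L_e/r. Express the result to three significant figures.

λ ≈ 361

Buckling occurs about the weak axis: I_min = h·b³/12 with b = 59.9 mm (the shorter side).
I_min = 85.3×59.9³/12 = 1.528×10^6 mm⁴
A = 5.109×10^3 mm²;  r_min = √(I/A) = √(1.528×10^6/5.109×10^3) = 17.29 mm
L_e = K·L = 1 × 6.24 m = 6.240 m = 6240.0 mm
λ = L_e / r_min = 6240.0 / 17.29 = 361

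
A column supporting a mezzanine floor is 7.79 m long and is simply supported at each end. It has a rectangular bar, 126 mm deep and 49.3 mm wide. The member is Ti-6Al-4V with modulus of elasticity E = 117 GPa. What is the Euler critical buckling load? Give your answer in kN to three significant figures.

P_cr ≈ 23.9 kN

Buckling occurs about the weak axis: I_min = h·b³/12 with b = 49.3 mm (the shorter side).
I_min = 126×49.3³/12 = 1.258×10^6 mm⁴
I = 1.258×10^6 mm⁴ = 1.258×10^-6 m⁴
Effective length L_e = K·L = 1 × 7.79 = 7.790 m
P_cr = π²EI / L_e² = π² × 117×10⁹ × 1.258×10^-6 / 7.790² = 2.394×10^4 N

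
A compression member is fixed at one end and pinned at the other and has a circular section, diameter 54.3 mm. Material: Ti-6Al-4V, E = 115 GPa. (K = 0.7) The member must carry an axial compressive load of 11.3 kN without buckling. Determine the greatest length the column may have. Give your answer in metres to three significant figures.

I = πd⁴/64 = π×54.3⁴/64 = 4.267×10^5 mm⁴
I = 4.267×10^-7 m⁴
At the buckling limit P_cr = P = 1.130×10^4 N
From P_cr = π²EI/(K·L)²:  L = (1/K)·√(π²EI/P_cr) = (1/0.7)·√(π²×1.15×10^11×4.267×10^-7/1.130×10^4)
L = 9.35 m

L_max ≈ 9.35 m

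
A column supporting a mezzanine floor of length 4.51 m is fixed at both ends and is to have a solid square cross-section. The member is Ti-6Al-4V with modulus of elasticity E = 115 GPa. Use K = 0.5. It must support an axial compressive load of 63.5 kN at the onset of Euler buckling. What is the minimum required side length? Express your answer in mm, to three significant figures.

L_e = K·L = 0.5 × 4.51 = 2.255 m
Required I = P_cr·L_e²/(π²E) = 6.350×10^4 × 2.255² / (π² × 1.15×10^11) = 2.845×10^-7 m⁴
I_req = 2.845×10^5 mm⁴
Solid square: I = a⁴/12  ⇒  a = (12I)^(1/4) = (12×2.845×10^5)^(1/4) = 43.0 mm

a ≈ 43.0 mm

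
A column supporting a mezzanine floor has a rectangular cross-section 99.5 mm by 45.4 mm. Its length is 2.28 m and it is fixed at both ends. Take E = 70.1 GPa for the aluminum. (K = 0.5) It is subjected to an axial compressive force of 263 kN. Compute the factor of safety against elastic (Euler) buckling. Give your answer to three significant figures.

Buckling occurs about the weak axis: I_min = h·b³/12 with b = 45.4 mm (the shorter side).
I_min = 99.5×45.4³/12 = 7.759×10^5 mm⁴
I = 7.759×10^5 mm⁴ = 7.759×10^-7 m⁴
Effective length L_e = K·L = 0.5 × 2.28 = 1.140 m
P_cr = π²EI / L_e² = π² × 70.1×10⁹ × 7.759×10^-7 / 1.140² = 4.131×10^5 N
Factor of safety n = P_cr / P = 413.06 / 263 = 1.57

n ≈ 1.57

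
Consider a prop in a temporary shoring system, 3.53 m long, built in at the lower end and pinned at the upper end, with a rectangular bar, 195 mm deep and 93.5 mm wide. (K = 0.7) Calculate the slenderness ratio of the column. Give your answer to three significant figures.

For a rectangle r_min = b/√12 = 93.5/√12 = 26.99 mm
L_e = K·L = 0.7 × 3.53 m = 2.471 m = 2471.0 mm
λ = L_e / r_min = 2471.0 / 26.99 = 91.5

λ ≈ 91.5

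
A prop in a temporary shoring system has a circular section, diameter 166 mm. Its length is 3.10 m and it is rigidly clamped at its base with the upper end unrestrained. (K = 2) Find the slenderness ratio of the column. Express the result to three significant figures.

λ ≈ 149

For a solid circle r = d/4 = 166/4 = 41.50 mm
L_e = K·L = 2 × 3.10 m = 6.200 m = 6200.0 mm
λ = L_e / r_min = 6200.0 / 41.50 = 149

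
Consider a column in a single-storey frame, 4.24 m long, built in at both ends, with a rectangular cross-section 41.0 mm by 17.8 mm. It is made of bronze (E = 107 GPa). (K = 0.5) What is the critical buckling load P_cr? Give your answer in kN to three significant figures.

P_cr ≈ 4.53 kN

Buckling occurs about the weak axis: I_min = h·b³/12 with b = 17.8 mm (the shorter side).
I_min = 41.0×17.8³/12 = 1.927×10^4 mm⁴
I = 1.927×10^4 mm⁴ = 1.927×10^-8 m⁴
Effective length L_e = K·L = 0.5 × 4.24 = 2.120 m
P_cr = π²EI / L_e² = π² × 107×10⁹ × 1.927×10^-8 / 2.120² = 4.528×10^3 N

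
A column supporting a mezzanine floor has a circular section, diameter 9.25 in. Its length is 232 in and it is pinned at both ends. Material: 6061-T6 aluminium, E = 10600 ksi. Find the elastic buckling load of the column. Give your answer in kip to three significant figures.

P_cr ≈ 699 kip

I = πd⁴/64 = π×9.25⁴/64 = 359.4 in⁴
Effective length L_e = K·L = 1 × 232 = 232.0 in
P_cr = π²EI / L_e² = π² × 10600×10³ × 359.4 / 232.0² = 6.985×10^5 lb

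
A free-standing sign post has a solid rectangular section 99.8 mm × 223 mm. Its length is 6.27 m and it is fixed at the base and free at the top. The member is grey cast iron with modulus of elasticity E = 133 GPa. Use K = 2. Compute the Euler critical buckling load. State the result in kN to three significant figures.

Buckling occurs about the weak axis: I_min = h·b³/12 with b = 99.8 mm (the shorter side).
I_min = 223×99.8³/12 = 1.847×10^7 mm⁴
I = 1.847×10^7 mm⁴ = 1.847×10^-5 m⁴
Effective length L_e = K·L = 2 × 6.27 = 12.54 m
P_cr = π²EI / L_e² = π² × 133×10⁹ × 1.847×10^-5 / 12.54² = 1.542×10^5 N

P_cr ≈ 154 kN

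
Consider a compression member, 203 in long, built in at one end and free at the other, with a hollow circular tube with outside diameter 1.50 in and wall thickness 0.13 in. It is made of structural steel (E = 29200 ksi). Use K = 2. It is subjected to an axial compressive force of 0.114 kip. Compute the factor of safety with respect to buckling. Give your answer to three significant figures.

n ≈ 2.03

Inner diameter d_i = 1.50 − 2×0.13 = 1.240 in
I = π(d_o⁴ − d_i⁴)/64 = π(1.50⁴ − 1.240⁴)/64 = 0.1325 in⁴
Effective length L_e = K·L = 2 × 203 = 406.0 in
P_cr = π²EI / L_e² = π² × 29200×10³ × 0.1325 / 406.0² = 231.6 lb
Factor of safety n = P_cr / P = 0.23157 / 0.114 = 2.03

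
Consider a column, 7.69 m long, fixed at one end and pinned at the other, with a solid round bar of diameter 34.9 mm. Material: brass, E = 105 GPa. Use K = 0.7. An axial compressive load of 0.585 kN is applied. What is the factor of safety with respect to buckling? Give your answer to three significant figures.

I = πd⁴/64 = π×34.9⁴/64 = 7.282×10^4 mm⁴
I = 7.282×10^4 mm⁴ = 7.282×10^-8 m⁴
Effective length L_e = K·L = 0.7 × 7.69 = 5.383 m
P_cr = π²EI / L_e² = π² × 105×10⁹ × 7.282×10^-8 / 5.383² = 2.604×10^3 N
Factor of safety n = P_cr / P = 2.6044 / 0.585 = 4.45

n ≈ 4.45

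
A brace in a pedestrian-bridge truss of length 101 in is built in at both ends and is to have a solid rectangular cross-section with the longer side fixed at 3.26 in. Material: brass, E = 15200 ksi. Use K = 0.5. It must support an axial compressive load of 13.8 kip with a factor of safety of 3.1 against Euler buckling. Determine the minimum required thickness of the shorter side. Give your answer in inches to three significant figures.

Required P_cr = n·P = 3.1 × 13.8 = 42.78 kip
L_e = K·L = 0.5 × 101 = 50.50 in
Required I = P_cr·L_e²/(π²E) = 4.278×10^4 × 50.50² / (π² × 1.52×10^7) = 0.7272 in⁴
Rectangle, weak axis: I_min = h·b³/12 with h = 3.26 in fixed  ⇒  b = (12I/h)^(1/3) = 1.39 in

b ≈ 1.39 in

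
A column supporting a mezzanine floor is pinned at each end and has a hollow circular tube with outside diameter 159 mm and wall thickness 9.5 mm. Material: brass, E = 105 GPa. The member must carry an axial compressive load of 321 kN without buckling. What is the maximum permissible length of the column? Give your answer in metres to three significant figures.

L_max ≈ 6.36 m

Inner diameter d_i = 159 − 2×9.5 = 140.0 mm
I = π(d_o⁴ − d_i⁴)/64 = π(159⁴ − 140.0⁴)/64 = 1.252×10^7 mm⁴
I = 1.252×10^-5 m⁴
At the buckling limit P_cr = P = 3.210×10^5 N
From P_cr = π²EI/(K·L)²:  L = (1/K)·√(π²EI/P_cr) = (1/1)·√(π²×1.05×10^11×1.252×10^-5/3.210×10^5)
L = 6.36 m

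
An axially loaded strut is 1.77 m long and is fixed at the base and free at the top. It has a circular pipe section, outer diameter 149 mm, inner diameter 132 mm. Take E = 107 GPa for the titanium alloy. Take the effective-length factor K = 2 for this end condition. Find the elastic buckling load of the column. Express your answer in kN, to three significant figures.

d_o = 149 mm, d_i = 132 mm
I = π(d_o⁴ − d_i⁴)/64 = π(149⁴ − 132.0⁴)/64 = 9.292×10^6 mm⁴
I = 9.292×10^6 mm⁴ = 9.292×10^-6 m⁴
Effective length L_e = K·L = 2 × 1.77 = 3.540 m
P_cr = π²EI / L_e² = π² × 107×10⁹ × 9.292×10^-6 / 3.540² = 7.830×10^5 N

P_cr ≈ 783 kN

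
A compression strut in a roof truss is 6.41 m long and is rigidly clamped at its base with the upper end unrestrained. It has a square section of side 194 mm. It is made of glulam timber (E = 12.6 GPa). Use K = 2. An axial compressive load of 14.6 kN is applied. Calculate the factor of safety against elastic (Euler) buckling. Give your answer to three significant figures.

n ≈ 6.12

I = a⁴/12 = 194⁴/12 = 1.180×10^8 mm⁴
I = 1.180×10^8 mm⁴ = 1.180×10^-4 m⁴
Effective length L_e = K·L = 2 × 6.41 = 12.82 m
P_cr = π²EI / L_e² = π² × 12.6×10⁹ × 1.180×10^-4 / 12.82² = 8.931×10^4 N
Factor of safety n = P_cr / P = 89.314 / 14.6 = 6.12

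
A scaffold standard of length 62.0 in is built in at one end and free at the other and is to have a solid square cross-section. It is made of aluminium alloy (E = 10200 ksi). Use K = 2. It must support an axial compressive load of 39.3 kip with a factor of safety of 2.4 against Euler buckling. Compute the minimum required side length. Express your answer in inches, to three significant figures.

Required P_cr = n·P = 2.4 × 39.3 = 94.32 kip
L_e = K·L = 2 × 62.0 = 124.0 in
Required I = P_cr·L_e²/(π²E) = 9.432×10^4 × 124.0² / (π² × 1.02×10^7) = 14.41 in⁴
Solid square: I = a⁴/12  ⇒  a = (12I)^(1/4) = (12×14.41)^(1/4) = 3.63 in

a ≈ 3.63 in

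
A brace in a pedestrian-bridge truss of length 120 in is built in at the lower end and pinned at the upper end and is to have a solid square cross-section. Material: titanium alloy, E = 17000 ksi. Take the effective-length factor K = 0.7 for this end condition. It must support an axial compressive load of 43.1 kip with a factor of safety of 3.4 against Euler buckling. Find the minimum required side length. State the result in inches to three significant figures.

a ≈ 2.93 in

Required P_cr = n·P = 3.4 × 43.1 = 146.5 kip
L_e = K·L = 0.7 × 120 = 84.00 in
Required I = P_cr·L_e²/(π²E) = 1.465×10^5 × 84.00² / (π² × 1.70×10^7) = 6.163 in⁴
Solid square: I = a⁴/12  ⇒  a = (12I)^(1/4) = (12×6.163)^(1/4) = 2.93 in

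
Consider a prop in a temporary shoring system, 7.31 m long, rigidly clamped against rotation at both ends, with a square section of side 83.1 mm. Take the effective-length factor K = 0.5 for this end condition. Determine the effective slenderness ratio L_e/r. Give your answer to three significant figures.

λ ≈ 152

For a square r = a/√12 = 83.1/√12 = 23.99 mm
L_e = K·L = 0.5 × 7.31 m = 3.655 m = 3655.0 mm
λ = L_e / r_min = 3655.0 / 23.99 = 152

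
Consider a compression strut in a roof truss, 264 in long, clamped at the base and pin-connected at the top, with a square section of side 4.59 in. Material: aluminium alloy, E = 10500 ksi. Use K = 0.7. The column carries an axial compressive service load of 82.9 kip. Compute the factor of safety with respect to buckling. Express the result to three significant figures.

I = a⁴/12 = 4.59⁴/12 = 36.99 in⁴
Effective length L_e = K·L = 0.7 × 264 = 184.8 in
P_cr = π²EI / L_e² = π² × 10500×10³ × 36.99 / 184.8² = 1.122×10^5 lb
Factor of safety n = P_cr / P = 112.24 / 82.9 = 1.35

n ≈ 1.35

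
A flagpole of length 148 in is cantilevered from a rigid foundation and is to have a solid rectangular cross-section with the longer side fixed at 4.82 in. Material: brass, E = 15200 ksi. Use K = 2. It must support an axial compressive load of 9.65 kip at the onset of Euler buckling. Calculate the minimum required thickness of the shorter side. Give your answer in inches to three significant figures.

L_e = K·L = 2 × 148 = 296.0 in
Required I = P_cr·L_e²/(π²E) = 9.650×10^3 × 296.0² / (π² × 1.52×10^7) = 5.636 in⁴
Rectangle, weak axis: I_min = h·b³/12 with h = 4.82 in fixed  ⇒  b = (12I/h)^(1/3) = 2.41 in

b ≈ 2.41 in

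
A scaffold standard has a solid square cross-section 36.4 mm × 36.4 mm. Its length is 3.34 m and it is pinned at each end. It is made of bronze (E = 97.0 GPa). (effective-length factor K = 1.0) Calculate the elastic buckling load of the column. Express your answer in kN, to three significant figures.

I = a⁴/12 = 36.4⁴/12 = 1.463×10^5 mm⁴
I = 1.463×10^5 mm⁴ = 1.463×10^-7 m⁴
Effective length L_e = K·L = 1 × 3.34 = 3.340 m
P_cr = π²EI / L_e² = π² × 97.0×10⁹ × 1.463×10^-7 / 3.340² = 1.255×10^4 N

P_cr ≈ 12.6 kN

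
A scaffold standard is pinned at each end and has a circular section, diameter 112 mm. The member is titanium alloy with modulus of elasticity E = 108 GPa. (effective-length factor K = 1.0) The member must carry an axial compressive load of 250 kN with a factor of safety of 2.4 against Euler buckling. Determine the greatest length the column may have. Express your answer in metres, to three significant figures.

I = πd⁴/64 = π×112⁴/64 = 7.724×10^6 mm⁴
I = 7.724×10^-6 m⁴
Required critical load P_cr = n·P = 2.4 × 250 = 600.0 kN = 6.000×10^5 N
From P_cr = π²EI/(K·L)²:  L = (1/K)·√(π²EI/P_cr) = (1/1)·√(π²×1.08×10^11×7.724×10^-6/6.000×10^5)
L = 3.70 m

L_max ≈ 3.70 m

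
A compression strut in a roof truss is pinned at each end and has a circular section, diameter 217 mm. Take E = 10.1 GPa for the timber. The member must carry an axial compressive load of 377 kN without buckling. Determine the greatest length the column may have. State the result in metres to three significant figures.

I = πd⁴/64 = π×217⁴/64 = 1.088×10^8 mm⁴
I = 1.088×10^-4 m⁴
At the buckling limit P_cr = P = 3.770×10^5 N
From P_cr = π²EI/(K·L)²:  L = (1/K)·√(π²EI/P_cr) = (1/1)·√(π²×1.01×10^10×1.088×10^-4/3.770×10^5)
L = 5.36 m

L_max ≈ 5.36 m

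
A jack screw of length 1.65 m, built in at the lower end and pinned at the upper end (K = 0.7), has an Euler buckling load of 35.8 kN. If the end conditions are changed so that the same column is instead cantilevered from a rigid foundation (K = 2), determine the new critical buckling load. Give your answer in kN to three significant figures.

P_cr ≈ 4.39 kN

P_cr ∝ 1/K², so P_cr,new = P_cr,old × (K_old/K_new)² = 35.8 × (0.7/2)²
= 35.8 × 0.1225 = 4.39 kN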